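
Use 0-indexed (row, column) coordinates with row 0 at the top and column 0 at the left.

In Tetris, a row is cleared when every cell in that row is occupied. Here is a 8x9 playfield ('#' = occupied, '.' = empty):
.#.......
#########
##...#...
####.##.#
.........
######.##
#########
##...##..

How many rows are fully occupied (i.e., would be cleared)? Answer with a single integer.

Check each row:
  row 0: 8 empty cells -> not full
  row 1: 0 empty cells -> FULL (clear)
  row 2: 6 empty cells -> not full
  row 3: 2 empty cells -> not full
  row 4: 9 empty cells -> not full
  row 5: 1 empty cell -> not full
  row 6: 0 empty cells -> FULL (clear)
  row 7: 5 empty cells -> not full
Total rows cleared: 2

Answer: 2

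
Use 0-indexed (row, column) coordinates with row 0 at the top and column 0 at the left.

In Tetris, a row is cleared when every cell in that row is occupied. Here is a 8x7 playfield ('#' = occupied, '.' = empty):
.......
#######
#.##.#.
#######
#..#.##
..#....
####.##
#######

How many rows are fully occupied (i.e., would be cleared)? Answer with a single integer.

Check each row:
  row 0: 7 empty cells -> not full
  row 1: 0 empty cells -> FULL (clear)
  row 2: 3 empty cells -> not full
  row 3: 0 empty cells -> FULL (clear)
  row 4: 3 empty cells -> not full
  row 5: 6 empty cells -> not full
  row 6: 1 empty cell -> not full
  row 7: 0 empty cells -> FULL (clear)
Total rows cleared: 3

Answer: 3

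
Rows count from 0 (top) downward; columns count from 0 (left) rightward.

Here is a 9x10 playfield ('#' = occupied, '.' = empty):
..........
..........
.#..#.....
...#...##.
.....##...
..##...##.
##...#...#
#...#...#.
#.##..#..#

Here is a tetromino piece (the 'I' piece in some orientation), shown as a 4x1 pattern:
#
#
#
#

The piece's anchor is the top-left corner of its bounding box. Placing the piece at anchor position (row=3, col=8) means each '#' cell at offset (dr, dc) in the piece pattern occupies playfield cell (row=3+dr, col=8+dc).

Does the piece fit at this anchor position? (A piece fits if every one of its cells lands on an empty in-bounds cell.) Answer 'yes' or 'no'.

Answer: no

Derivation:
Check each piece cell at anchor (3, 8):
  offset (0,0) -> (3,8): occupied ('#') -> FAIL
  offset (1,0) -> (4,8): empty -> OK
  offset (2,0) -> (5,8): occupied ('#') -> FAIL
  offset (3,0) -> (6,8): empty -> OK
All cells valid: no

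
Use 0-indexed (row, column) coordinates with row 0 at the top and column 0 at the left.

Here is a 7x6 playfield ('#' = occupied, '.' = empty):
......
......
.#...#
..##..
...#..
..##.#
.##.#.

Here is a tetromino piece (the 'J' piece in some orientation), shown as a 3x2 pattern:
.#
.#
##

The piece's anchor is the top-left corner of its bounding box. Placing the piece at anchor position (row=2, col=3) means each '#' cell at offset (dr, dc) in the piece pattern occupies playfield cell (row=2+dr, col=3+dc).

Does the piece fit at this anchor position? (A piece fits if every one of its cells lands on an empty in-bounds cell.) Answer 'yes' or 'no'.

Answer: no

Derivation:
Check each piece cell at anchor (2, 3):
  offset (0,1) -> (2,4): empty -> OK
  offset (1,1) -> (3,4): empty -> OK
  offset (2,0) -> (4,3): occupied ('#') -> FAIL
  offset (2,1) -> (4,4): empty -> OK
All cells valid: no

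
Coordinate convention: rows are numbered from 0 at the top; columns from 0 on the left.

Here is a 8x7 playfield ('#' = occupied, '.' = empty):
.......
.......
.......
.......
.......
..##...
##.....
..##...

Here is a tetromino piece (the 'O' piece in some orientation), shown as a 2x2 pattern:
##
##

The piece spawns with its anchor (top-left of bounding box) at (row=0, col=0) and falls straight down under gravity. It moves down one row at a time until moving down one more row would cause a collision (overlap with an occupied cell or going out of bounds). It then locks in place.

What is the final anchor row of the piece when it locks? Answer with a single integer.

Spawn at (row=0, col=0). Try each row:
  row 0: fits
  row 1: fits
  row 2: fits
  row 3: fits
  row 4: fits
  row 5: blocked -> lock at row 4

Answer: 4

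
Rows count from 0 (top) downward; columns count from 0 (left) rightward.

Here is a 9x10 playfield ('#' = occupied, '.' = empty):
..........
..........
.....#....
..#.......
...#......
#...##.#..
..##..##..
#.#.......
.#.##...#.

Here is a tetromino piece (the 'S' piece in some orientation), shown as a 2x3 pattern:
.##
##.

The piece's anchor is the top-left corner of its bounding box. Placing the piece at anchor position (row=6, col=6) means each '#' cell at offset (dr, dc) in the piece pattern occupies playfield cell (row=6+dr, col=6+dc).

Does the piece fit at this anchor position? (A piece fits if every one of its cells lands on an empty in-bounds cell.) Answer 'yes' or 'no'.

Check each piece cell at anchor (6, 6):
  offset (0,1) -> (6,7): occupied ('#') -> FAIL
  offset (0,2) -> (6,8): empty -> OK
  offset (1,0) -> (7,6): empty -> OK
  offset (1,1) -> (7,7): empty -> OK
All cells valid: no

Answer: no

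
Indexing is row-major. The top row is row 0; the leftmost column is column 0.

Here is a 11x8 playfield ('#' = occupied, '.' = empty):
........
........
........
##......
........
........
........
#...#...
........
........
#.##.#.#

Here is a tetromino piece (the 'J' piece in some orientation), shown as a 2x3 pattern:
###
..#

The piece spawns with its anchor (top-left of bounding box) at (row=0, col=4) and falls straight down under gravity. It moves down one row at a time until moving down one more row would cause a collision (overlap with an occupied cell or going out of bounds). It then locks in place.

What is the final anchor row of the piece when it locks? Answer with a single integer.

Spawn at (row=0, col=4). Try each row:
  row 0: fits
  row 1: fits
  row 2: fits
  row 3: fits
  row 4: fits
  row 5: fits
  row 6: fits
  row 7: blocked -> lock at row 6

Answer: 6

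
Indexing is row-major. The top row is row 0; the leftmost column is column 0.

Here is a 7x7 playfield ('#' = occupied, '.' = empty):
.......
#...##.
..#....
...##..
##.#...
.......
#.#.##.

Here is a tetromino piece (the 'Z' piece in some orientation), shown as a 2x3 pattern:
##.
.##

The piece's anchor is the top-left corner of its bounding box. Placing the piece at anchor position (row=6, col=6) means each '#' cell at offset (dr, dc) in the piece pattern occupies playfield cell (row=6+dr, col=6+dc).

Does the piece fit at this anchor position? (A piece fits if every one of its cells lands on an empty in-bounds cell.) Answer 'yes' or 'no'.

Check each piece cell at anchor (6, 6):
  offset (0,0) -> (6,6): empty -> OK
  offset (0,1) -> (6,7): out of bounds -> FAIL
  offset (1,1) -> (7,7): out of bounds -> FAIL
  offset (1,2) -> (7,8): out of bounds -> FAIL
All cells valid: no

Answer: no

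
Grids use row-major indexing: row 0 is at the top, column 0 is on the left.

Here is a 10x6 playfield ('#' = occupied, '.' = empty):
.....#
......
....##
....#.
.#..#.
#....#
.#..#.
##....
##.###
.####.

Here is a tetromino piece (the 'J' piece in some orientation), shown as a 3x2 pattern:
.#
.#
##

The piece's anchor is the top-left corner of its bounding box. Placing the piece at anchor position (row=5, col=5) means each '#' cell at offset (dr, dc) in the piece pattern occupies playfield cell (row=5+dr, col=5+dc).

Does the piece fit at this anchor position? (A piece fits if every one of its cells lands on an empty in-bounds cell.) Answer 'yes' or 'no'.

Answer: no

Derivation:
Check each piece cell at anchor (5, 5):
  offset (0,1) -> (5,6): out of bounds -> FAIL
  offset (1,1) -> (6,6): out of bounds -> FAIL
  offset (2,0) -> (7,5): empty -> OK
  offset (2,1) -> (7,6): out of bounds -> FAIL
All cells valid: no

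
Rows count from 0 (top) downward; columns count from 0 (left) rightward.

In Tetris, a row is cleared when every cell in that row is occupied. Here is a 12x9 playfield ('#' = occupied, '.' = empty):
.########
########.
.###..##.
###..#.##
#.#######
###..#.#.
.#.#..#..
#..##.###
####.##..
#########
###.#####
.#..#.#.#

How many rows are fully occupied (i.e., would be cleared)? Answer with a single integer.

Check each row:
  row 0: 1 empty cell -> not full
  row 1: 1 empty cell -> not full
  row 2: 4 empty cells -> not full
  row 3: 3 empty cells -> not full
  row 4: 1 empty cell -> not full
  row 5: 4 empty cells -> not full
  row 6: 6 empty cells -> not full
  row 7: 3 empty cells -> not full
  row 8: 3 empty cells -> not full
  row 9: 0 empty cells -> FULL (clear)
  row 10: 1 empty cell -> not full
  row 11: 5 empty cells -> not full
Total rows cleared: 1

Answer: 1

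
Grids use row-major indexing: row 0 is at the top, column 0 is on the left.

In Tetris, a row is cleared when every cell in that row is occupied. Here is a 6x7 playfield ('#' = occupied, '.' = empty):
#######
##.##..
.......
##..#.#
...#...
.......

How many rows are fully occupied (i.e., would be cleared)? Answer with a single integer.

Answer: 1

Derivation:
Check each row:
  row 0: 0 empty cells -> FULL (clear)
  row 1: 3 empty cells -> not full
  row 2: 7 empty cells -> not full
  row 3: 3 empty cells -> not full
  row 4: 6 empty cells -> not full
  row 5: 7 empty cells -> not full
Total rows cleared: 1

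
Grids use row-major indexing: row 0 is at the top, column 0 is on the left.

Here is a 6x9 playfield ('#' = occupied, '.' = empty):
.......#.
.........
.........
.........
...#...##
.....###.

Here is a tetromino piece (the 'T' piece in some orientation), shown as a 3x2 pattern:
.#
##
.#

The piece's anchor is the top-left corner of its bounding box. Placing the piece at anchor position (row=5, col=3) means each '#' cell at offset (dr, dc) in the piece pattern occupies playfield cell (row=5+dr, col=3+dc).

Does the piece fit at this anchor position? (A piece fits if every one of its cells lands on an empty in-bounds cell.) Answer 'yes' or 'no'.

Answer: no

Derivation:
Check each piece cell at anchor (5, 3):
  offset (0,1) -> (5,4): empty -> OK
  offset (1,0) -> (6,3): out of bounds -> FAIL
  offset (1,1) -> (6,4): out of bounds -> FAIL
  offset (2,1) -> (7,4): out of bounds -> FAIL
All cells valid: no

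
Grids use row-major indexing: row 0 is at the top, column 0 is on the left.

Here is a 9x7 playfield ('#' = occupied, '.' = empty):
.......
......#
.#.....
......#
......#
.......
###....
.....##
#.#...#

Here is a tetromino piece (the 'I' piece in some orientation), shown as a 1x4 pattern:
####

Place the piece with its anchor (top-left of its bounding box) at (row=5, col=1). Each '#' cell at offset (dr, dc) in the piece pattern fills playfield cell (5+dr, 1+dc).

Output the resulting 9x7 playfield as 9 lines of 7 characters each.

Answer: .......
......#
.#.....
......#
......#
.####..
###....
.....##
#.#...#

Derivation:
Fill (5+0,1+0) = (5,1)
Fill (5+0,1+1) = (5,2)
Fill (5+0,1+2) = (5,3)
Fill (5+0,1+3) = (5,4)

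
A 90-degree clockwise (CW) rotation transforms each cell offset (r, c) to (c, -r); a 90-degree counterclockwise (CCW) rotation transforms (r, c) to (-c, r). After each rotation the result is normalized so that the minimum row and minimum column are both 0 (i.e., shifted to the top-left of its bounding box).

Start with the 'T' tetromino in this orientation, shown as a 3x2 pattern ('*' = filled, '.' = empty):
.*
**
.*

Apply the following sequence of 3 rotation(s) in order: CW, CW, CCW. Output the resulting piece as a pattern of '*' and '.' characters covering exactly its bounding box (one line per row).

Answer: .*.
***

Derivation:
Start:
.*
**
.*
After rotation 1 (CW):
.*.
***
After rotation 2 (CW):
*.
**
*.
After rotation 3 (CCW):
.*.
***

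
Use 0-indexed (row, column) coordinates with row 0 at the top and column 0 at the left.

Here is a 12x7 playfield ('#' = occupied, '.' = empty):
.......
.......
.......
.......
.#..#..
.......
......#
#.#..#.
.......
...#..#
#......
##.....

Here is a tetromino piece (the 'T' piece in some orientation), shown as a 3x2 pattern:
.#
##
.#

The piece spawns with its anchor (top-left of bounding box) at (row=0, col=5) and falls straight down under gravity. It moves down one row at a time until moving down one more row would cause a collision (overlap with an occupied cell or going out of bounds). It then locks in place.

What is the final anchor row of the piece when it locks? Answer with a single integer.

Spawn at (row=0, col=5). Try each row:
  row 0: fits
  row 1: fits
  row 2: fits
  row 3: fits
  row 4: blocked -> lock at row 3

Answer: 3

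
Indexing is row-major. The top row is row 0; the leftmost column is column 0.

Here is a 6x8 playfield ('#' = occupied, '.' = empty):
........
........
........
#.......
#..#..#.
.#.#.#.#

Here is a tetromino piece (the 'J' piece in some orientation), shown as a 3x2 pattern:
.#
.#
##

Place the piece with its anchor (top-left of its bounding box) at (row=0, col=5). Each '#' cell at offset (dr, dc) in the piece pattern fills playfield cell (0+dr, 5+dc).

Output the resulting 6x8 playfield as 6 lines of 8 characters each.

Answer: ......#.
......#.
.....##.
#.......
#..#..#.
.#.#.#.#

Derivation:
Fill (0+0,5+1) = (0,6)
Fill (0+1,5+1) = (1,6)
Fill (0+2,5+0) = (2,5)
Fill (0+2,5+1) = (2,6)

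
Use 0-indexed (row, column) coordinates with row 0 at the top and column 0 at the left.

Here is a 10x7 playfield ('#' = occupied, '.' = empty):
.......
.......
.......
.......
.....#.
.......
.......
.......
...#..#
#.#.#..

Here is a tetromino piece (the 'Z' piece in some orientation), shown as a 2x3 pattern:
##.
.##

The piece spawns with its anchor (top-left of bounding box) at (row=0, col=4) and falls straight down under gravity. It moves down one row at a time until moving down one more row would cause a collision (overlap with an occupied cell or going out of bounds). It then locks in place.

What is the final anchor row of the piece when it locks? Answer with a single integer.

Answer: 2

Derivation:
Spawn at (row=0, col=4). Try each row:
  row 0: fits
  row 1: fits
  row 2: fits
  row 3: blocked -> lock at row 2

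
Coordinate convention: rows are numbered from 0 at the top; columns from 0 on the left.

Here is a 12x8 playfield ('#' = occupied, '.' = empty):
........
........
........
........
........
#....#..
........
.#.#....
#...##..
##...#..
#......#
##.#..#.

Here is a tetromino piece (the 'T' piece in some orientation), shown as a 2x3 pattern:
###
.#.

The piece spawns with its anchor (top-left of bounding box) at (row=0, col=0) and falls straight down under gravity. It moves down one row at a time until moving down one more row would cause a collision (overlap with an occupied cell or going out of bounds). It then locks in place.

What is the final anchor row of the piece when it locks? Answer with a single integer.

Spawn at (row=0, col=0). Try each row:
  row 0: fits
  row 1: fits
  row 2: fits
  row 3: fits
  row 4: fits
  row 5: blocked -> lock at row 4

Answer: 4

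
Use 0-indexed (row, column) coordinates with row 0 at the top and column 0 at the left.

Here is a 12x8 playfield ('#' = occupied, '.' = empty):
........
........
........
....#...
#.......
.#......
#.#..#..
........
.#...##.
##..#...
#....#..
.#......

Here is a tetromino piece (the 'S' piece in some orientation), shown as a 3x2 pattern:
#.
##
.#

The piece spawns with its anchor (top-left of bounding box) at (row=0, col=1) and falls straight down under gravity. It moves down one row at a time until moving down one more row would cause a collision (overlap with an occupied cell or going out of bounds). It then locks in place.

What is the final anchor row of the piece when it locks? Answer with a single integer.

Answer: 3

Derivation:
Spawn at (row=0, col=1). Try each row:
  row 0: fits
  row 1: fits
  row 2: fits
  row 3: fits
  row 4: blocked -> lock at row 3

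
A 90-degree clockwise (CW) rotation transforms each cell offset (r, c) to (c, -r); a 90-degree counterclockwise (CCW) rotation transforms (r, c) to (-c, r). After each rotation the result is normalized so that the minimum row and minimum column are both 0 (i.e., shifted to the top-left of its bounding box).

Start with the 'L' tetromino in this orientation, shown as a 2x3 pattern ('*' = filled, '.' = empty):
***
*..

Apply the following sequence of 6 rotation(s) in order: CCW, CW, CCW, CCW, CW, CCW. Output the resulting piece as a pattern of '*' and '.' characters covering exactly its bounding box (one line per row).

Answer: ..*
***

Derivation:
Start:
***
*..
After rotation 1 (CCW):
*.
*.
**
After rotation 2 (CW):
***
*..
After rotation 3 (CCW):
*.
*.
**
After rotation 4 (CCW):
..*
***
After rotation 5 (CW):
*.
*.
**
After rotation 6 (CCW):
..*
***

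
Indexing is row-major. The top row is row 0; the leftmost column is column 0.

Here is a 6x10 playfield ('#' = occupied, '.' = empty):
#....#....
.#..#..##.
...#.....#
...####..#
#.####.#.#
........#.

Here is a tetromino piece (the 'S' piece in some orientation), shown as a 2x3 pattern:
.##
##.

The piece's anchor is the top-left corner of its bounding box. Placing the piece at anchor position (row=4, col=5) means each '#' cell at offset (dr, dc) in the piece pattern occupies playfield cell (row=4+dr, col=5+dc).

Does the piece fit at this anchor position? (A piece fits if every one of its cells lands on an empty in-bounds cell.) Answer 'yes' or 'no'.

Check each piece cell at anchor (4, 5):
  offset (0,1) -> (4,6): empty -> OK
  offset (0,2) -> (4,7): occupied ('#') -> FAIL
  offset (1,0) -> (5,5): empty -> OK
  offset (1,1) -> (5,6): empty -> OK
All cells valid: no

Answer: no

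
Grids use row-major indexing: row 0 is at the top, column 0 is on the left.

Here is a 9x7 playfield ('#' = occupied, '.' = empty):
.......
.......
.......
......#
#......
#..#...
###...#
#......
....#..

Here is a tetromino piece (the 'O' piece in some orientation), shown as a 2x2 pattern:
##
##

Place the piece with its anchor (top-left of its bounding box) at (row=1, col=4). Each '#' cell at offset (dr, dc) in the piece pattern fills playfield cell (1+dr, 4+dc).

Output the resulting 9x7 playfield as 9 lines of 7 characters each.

Answer: .......
....##.
....##.
......#
#......
#..#...
###...#
#......
....#..

Derivation:
Fill (1+0,4+0) = (1,4)
Fill (1+0,4+1) = (1,5)
Fill (1+1,4+0) = (2,4)
Fill (1+1,4+1) = (2,5)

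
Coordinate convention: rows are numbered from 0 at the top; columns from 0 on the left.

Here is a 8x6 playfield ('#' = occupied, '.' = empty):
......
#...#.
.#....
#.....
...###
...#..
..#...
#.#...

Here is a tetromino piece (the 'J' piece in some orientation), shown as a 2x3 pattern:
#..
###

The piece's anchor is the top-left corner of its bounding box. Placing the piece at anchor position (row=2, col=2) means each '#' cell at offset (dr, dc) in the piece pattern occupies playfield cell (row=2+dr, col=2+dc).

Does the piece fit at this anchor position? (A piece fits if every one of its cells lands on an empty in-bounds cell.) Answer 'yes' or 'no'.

Check each piece cell at anchor (2, 2):
  offset (0,0) -> (2,2): empty -> OK
  offset (1,0) -> (3,2): empty -> OK
  offset (1,1) -> (3,3): empty -> OK
  offset (1,2) -> (3,4): empty -> OK
All cells valid: yes

Answer: yes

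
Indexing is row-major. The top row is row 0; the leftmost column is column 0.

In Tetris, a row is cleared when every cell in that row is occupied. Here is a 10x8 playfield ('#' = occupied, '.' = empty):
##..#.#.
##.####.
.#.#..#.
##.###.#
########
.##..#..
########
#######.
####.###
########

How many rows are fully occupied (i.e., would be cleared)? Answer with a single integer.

Check each row:
  row 0: 4 empty cells -> not full
  row 1: 2 empty cells -> not full
  row 2: 5 empty cells -> not full
  row 3: 2 empty cells -> not full
  row 4: 0 empty cells -> FULL (clear)
  row 5: 5 empty cells -> not full
  row 6: 0 empty cells -> FULL (clear)
  row 7: 1 empty cell -> not full
  row 8: 1 empty cell -> not full
  row 9: 0 empty cells -> FULL (clear)
Total rows cleared: 3

Answer: 3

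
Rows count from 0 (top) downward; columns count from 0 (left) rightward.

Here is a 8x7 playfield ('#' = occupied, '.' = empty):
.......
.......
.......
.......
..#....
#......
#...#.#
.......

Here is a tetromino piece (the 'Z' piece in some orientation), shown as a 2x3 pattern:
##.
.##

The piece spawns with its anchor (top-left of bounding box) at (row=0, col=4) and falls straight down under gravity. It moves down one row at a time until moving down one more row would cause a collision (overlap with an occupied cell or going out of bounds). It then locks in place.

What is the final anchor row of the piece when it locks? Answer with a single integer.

Answer: 4

Derivation:
Spawn at (row=0, col=4). Try each row:
  row 0: fits
  row 1: fits
  row 2: fits
  row 3: fits
  row 4: fits
  row 5: blocked -> lock at row 4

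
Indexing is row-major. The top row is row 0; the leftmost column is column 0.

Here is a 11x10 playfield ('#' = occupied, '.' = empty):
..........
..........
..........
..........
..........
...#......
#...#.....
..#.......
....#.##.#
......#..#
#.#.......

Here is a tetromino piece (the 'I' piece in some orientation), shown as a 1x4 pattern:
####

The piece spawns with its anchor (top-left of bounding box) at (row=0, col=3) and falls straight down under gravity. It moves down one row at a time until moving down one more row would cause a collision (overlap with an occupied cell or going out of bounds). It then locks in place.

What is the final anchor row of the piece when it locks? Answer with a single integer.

Spawn at (row=0, col=3). Try each row:
  row 0: fits
  row 1: fits
  row 2: fits
  row 3: fits
  row 4: fits
  row 5: blocked -> lock at row 4

Answer: 4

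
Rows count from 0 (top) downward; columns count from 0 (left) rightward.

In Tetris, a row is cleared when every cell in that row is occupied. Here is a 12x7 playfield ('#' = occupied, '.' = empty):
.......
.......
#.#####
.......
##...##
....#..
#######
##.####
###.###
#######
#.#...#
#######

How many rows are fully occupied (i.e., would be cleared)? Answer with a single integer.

Check each row:
  row 0: 7 empty cells -> not full
  row 1: 7 empty cells -> not full
  row 2: 1 empty cell -> not full
  row 3: 7 empty cells -> not full
  row 4: 3 empty cells -> not full
  row 5: 6 empty cells -> not full
  row 6: 0 empty cells -> FULL (clear)
  row 7: 1 empty cell -> not full
  row 8: 1 empty cell -> not full
  row 9: 0 empty cells -> FULL (clear)
  row 10: 4 empty cells -> not full
  row 11: 0 empty cells -> FULL (clear)
Total rows cleared: 3

Answer: 3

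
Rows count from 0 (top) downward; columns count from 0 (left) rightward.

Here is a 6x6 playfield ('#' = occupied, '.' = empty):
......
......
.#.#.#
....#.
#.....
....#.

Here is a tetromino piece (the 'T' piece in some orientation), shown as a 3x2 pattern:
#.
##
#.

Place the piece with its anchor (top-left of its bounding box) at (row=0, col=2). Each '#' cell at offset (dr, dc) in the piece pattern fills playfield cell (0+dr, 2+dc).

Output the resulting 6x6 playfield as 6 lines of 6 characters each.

Answer: ..#...
..##..
.###.#
....#.
#.....
....#.

Derivation:
Fill (0+0,2+0) = (0,2)
Fill (0+1,2+0) = (1,2)
Fill (0+1,2+1) = (1,3)
Fill (0+2,2+0) = (2,2)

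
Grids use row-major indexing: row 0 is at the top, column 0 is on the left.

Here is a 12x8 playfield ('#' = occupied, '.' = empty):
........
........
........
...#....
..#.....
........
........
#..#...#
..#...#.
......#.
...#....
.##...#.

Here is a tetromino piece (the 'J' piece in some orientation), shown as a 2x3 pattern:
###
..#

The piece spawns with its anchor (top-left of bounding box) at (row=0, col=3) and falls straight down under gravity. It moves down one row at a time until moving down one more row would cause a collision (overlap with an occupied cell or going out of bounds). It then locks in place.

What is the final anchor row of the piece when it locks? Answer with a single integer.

Answer: 2

Derivation:
Spawn at (row=0, col=3). Try each row:
  row 0: fits
  row 1: fits
  row 2: fits
  row 3: blocked -> lock at row 2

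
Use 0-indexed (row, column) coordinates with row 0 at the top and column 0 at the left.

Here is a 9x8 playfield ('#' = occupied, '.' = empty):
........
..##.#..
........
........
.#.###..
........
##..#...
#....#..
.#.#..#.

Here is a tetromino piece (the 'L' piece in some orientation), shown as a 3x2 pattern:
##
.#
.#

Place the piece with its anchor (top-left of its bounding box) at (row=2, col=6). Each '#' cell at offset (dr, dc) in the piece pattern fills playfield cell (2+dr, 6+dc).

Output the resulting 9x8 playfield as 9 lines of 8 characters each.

Answer: ........
..##.#..
......##
.......#
.#.###.#
........
##..#...
#....#..
.#.#..#.

Derivation:
Fill (2+0,6+0) = (2,6)
Fill (2+0,6+1) = (2,7)
Fill (2+1,6+1) = (3,7)
Fill (2+2,6+1) = (4,7)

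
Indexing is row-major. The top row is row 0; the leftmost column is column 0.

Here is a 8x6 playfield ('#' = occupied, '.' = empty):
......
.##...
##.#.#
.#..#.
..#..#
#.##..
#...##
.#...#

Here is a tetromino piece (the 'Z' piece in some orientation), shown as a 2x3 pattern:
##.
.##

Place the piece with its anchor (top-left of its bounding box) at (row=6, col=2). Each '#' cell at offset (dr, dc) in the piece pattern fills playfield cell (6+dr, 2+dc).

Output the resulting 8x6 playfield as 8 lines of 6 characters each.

Fill (6+0,2+0) = (6,2)
Fill (6+0,2+1) = (6,3)
Fill (6+1,2+1) = (7,3)
Fill (6+1,2+2) = (7,4)

Answer: ......
.##...
##.#.#
.#..#.
..#..#
#.##..
#.####
.#.###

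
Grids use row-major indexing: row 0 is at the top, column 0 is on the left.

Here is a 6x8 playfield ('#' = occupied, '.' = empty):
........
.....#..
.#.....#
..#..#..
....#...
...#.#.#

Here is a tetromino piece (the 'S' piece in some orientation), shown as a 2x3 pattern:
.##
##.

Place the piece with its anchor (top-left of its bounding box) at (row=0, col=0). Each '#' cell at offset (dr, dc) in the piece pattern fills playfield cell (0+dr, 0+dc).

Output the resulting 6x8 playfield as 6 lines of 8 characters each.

Answer: .##.....
##...#..
.#.....#
..#..#..
....#...
...#.#.#

Derivation:
Fill (0+0,0+1) = (0,1)
Fill (0+0,0+2) = (0,2)
Fill (0+1,0+0) = (1,0)
Fill (0+1,0+1) = (1,1)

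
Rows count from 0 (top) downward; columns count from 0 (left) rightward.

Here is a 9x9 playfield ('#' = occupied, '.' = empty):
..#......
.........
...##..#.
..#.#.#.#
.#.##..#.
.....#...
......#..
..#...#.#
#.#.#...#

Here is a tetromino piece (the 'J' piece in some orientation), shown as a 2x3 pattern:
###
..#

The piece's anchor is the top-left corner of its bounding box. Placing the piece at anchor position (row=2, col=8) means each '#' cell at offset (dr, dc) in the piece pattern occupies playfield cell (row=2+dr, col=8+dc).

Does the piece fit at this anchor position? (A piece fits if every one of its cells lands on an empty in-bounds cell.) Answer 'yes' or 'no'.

Check each piece cell at anchor (2, 8):
  offset (0,0) -> (2,8): empty -> OK
  offset (0,1) -> (2,9): out of bounds -> FAIL
  offset (0,2) -> (2,10): out of bounds -> FAIL
  offset (1,2) -> (3,10): out of bounds -> FAIL
All cells valid: no

Answer: no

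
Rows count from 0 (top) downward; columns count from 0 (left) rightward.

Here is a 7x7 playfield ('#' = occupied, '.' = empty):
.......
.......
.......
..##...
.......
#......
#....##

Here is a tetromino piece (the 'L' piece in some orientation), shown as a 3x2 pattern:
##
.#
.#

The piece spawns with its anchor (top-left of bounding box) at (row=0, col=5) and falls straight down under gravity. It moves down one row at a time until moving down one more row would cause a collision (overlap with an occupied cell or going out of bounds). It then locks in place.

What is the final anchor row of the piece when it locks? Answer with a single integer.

Spawn at (row=0, col=5). Try each row:
  row 0: fits
  row 1: fits
  row 2: fits
  row 3: fits
  row 4: blocked -> lock at row 3

Answer: 3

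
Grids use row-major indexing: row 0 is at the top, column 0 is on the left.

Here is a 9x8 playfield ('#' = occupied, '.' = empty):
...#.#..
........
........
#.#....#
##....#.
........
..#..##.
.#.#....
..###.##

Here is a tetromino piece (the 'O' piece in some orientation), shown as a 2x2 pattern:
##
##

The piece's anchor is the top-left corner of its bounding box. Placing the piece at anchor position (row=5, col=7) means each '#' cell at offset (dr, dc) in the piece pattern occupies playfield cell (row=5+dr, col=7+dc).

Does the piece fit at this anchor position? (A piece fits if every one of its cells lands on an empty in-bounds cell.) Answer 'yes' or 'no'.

Answer: no

Derivation:
Check each piece cell at anchor (5, 7):
  offset (0,0) -> (5,7): empty -> OK
  offset (0,1) -> (5,8): out of bounds -> FAIL
  offset (1,0) -> (6,7): empty -> OK
  offset (1,1) -> (6,8): out of bounds -> FAIL
All cells valid: no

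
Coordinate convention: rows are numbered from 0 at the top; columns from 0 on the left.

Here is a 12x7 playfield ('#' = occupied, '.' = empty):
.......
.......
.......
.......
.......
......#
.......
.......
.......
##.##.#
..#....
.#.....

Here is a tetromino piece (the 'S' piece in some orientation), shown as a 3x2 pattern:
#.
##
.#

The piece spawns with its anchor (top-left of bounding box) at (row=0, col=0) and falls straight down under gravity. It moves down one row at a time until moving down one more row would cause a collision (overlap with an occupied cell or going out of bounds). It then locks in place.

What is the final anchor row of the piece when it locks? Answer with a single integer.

Answer: 6

Derivation:
Spawn at (row=0, col=0). Try each row:
  row 0: fits
  row 1: fits
  row 2: fits
  row 3: fits
  row 4: fits
  row 5: fits
  row 6: fits
  row 7: blocked -> lock at row 6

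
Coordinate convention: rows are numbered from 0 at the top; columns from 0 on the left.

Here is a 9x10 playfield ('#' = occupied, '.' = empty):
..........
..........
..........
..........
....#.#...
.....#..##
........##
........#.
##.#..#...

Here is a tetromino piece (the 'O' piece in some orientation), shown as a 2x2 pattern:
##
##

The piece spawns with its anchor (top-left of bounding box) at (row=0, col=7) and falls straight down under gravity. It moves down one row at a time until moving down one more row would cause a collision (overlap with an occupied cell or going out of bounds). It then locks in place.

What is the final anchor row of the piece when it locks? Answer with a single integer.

Answer: 3

Derivation:
Spawn at (row=0, col=7). Try each row:
  row 0: fits
  row 1: fits
  row 2: fits
  row 3: fits
  row 4: blocked -> lock at row 3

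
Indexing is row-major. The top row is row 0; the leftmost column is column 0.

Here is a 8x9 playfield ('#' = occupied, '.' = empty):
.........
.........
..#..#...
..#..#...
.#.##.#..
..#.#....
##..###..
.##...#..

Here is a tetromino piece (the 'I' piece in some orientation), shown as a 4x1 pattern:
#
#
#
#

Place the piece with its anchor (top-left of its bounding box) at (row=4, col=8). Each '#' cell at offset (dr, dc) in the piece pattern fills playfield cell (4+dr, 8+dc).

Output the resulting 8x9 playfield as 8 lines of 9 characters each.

Answer: .........
.........
..#..#...
..#..#...
.#.##.#.#
..#.#...#
##..###.#
.##...#.#

Derivation:
Fill (4+0,8+0) = (4,8)
Fill (4+1,8+0) = (5,8)
Fill (4+2,8+0) = (6,8)
Fill (4+3,8+0) = (7,8)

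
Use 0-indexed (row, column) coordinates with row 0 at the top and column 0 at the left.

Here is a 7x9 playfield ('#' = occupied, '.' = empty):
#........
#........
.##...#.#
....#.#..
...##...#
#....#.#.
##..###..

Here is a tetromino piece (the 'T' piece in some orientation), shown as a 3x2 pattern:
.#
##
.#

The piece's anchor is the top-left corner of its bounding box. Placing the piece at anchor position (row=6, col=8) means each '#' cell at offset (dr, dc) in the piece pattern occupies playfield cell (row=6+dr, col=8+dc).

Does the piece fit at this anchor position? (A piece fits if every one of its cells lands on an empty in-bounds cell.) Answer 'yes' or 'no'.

Check each piece cell at anchor (6, 8):
  offset (0,1) -> (6,9): out of bounds -> FAIL
  offset (1,0) -> (7,8): out of bounds -> FAIL
  offset (1,1) -> (7,9): out of bounds -> FAIL
  offset (2,1) -> (8,9): out of bounds -> FAIL
All cells valid: no

Answer: no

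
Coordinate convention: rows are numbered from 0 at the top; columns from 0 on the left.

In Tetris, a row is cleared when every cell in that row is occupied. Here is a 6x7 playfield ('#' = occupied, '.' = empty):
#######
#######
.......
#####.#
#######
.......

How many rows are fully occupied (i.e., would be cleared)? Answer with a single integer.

Check each row:
  row 0: 0 empty cells -> FULL (clear)
  row 1: 0 empty cells -> FULL (clear)
  row 2: 7 empty cells -> not full
  row 3: 1 empty cell -> not full
  row 4: 0 empty cells -> FULL (clear)
  row 5: 7 empty cells -> not full
Total rows cleared: 3

Answer: 3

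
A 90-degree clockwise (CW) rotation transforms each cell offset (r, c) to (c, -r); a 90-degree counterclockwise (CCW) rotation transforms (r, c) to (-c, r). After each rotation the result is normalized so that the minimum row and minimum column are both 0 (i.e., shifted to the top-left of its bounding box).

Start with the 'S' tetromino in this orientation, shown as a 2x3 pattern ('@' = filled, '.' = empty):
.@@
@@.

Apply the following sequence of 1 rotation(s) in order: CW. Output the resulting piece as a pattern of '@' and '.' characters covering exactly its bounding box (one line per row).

Answer: @.
@@
.@

Derivation:
Start:
.@@
@@.
After rotation 1 (CW):
@.
@@
.@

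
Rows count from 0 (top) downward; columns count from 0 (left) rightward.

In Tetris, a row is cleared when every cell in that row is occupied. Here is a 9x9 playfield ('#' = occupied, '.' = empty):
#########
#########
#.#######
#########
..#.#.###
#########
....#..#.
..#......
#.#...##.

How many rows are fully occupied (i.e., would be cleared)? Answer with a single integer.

Check each row:
  row 0: 0 empty cells -> FULL (clear)
  row 1: 0 empty cells -> FULL (clear)
  row 2: 1 empty cell -> not full
  row 3: 0 empty cells -> FULL (clear)
  row 4: 4 empty cells -> not full
  row 5: 0 empty cells -> FULL (clear)
  row 6: 7 empty cells -> not full
  row 7: 8 empty cells -> not full
  row 8: 5 empty cells -> not full
Total rows cleared: 4

Answer: 4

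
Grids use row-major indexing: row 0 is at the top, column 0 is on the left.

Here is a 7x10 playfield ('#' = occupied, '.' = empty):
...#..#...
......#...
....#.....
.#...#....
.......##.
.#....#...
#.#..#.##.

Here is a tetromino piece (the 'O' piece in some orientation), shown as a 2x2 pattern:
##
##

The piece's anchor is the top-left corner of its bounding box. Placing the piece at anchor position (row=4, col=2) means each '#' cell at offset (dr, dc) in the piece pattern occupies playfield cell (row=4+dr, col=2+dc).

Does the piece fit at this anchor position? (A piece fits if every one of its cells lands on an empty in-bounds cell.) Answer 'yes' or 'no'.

Answer: yes

Derivation:
Check each piece cell at anchor (4, 2):
  offset (0,0) -> (4,2): empty -> OK
  offset (0,1) -> (4,3): empty -> OK
  offset (1,0) -> (5,2): empty -> OK
  offset (1,1) -> (5,3): empty -> OK
All cells valid: yes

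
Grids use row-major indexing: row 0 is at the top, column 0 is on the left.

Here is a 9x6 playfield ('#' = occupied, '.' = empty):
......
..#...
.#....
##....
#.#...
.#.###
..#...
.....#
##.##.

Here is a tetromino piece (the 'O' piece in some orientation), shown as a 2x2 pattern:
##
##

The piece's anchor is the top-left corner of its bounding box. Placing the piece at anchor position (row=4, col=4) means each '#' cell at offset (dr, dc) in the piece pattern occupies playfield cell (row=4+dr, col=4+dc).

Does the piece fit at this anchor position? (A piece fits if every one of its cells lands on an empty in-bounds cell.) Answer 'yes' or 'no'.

Check each piece cell at anchor (4, 4):
  offset (0,0) -> (4,4): empty -> OK
  offset (0,1) -> (4,5): empty -> OK
  offset (1,0) -> (5,4): occupied ('#') -> FAIL
  offset (1,1) -> (5,5): occupied ('#') -> FAIL
All cells valid: no

Answer: no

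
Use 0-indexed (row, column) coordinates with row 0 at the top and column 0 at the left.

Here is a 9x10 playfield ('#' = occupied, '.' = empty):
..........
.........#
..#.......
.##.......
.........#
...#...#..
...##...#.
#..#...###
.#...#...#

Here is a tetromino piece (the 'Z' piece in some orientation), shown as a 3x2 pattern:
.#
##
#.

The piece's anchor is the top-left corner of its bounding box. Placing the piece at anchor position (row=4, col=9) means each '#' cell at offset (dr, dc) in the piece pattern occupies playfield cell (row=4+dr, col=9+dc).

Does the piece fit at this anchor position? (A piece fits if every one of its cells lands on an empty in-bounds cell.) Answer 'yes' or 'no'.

Check each piece cell at anchor (4, 9):
  offset (0,1) -> (4,10): out of bounds -> FAIL
  offset (1,0) -> (5,9): empty -> OK
  offset (1,1) -> (5,10): out of bounds -> FAIL
  offset (2,0) -> (6,9): empty -> OK
All cells valid: no

Answer: no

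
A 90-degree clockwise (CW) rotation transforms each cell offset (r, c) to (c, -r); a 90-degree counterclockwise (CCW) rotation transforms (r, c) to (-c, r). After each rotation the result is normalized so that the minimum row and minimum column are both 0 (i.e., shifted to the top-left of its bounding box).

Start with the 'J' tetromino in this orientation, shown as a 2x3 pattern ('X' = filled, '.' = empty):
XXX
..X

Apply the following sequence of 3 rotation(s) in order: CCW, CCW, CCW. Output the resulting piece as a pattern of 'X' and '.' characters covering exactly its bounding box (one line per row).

Start:
XXX
..X
After rotation 1 (CCW):
XX
X.
X.
After rotation 2 (CCW):
X..
XXX
After rotation 3 (CCW):
.X
.X
XX

Answer: .X
.X
XX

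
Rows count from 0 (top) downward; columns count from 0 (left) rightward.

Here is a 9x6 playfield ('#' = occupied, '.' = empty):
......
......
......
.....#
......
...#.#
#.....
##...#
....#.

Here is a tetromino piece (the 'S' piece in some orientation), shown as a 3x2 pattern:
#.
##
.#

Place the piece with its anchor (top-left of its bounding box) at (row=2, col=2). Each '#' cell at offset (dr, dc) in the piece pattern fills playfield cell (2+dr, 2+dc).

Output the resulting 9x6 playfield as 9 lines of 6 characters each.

Fill (2+0,2+0) = (2,2)
Fill (2+1,2+0) = (3,2)
Fill (2+1,2+1) = (3,3)
Fill (2+2,2+1) = (4,3)

Answer: ......
......
..#...
..##.#
...#..
...#.#
#.....
##...#
....#.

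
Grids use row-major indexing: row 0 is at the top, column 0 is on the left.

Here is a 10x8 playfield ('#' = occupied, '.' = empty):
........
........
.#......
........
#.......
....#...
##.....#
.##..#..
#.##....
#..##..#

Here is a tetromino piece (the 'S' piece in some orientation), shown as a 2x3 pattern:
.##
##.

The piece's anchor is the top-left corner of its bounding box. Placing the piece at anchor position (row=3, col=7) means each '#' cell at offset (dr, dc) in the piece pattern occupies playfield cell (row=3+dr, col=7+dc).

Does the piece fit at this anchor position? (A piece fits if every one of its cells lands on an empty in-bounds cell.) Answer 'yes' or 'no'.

Answer: no

Derivation:
Check each piece cell at anchor (3, 7):
  offset (0,1) -> (3,8): out of bounds -> FAIL
  offset (0,2) -> (3,9): out of bounds -> FAIL
  offset (1,0) -> (4,7): empty -> OK
  offset (1,1) -> (4,8): out of bounds -> FAIL
All cells valid: no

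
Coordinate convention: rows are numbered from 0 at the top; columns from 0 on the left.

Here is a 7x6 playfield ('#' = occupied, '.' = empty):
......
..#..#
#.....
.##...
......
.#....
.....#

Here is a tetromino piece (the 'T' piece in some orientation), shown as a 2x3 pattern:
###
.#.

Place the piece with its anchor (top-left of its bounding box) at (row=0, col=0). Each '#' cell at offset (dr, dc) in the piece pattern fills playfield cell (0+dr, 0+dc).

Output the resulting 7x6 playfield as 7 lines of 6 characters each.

Answer: ###...
.##..#
#.....
.##...
......
.#....
.....#

Derivation:
Fill (0+0,0+0) = (0,0)
Fill (0+0,0+1) = (0,1)
Fill (0+0,0+2) = (0,2)
Fill (0+1,0+1) = (1,1)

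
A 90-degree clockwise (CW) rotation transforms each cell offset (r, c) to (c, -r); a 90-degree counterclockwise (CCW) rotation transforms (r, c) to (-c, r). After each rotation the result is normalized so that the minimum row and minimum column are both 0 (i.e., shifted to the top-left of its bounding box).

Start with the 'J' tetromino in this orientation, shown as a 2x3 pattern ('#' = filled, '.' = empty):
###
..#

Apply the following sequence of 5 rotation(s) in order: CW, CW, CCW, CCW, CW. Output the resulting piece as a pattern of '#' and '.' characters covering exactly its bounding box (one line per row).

Start:
###
..#
After rotation 1 (CW):
.#
.#
##
After rotation 2 (CW):
#..
###
After rotation 3 (CCW):
.#
.#
##
After rotation 4 (CCW):
###
..#
After rotation 5 (CW):
.#
.#
##

Answer: .#
.#
##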